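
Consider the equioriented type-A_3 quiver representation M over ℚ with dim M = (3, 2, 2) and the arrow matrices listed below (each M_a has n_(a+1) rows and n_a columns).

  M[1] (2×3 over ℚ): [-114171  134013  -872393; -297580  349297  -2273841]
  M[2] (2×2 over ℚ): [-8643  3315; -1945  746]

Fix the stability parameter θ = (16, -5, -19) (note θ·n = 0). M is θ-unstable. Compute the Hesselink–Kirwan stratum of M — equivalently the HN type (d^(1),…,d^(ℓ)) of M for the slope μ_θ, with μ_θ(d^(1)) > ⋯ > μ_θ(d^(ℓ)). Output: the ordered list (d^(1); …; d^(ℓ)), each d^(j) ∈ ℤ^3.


Barcode: M ≅ I[1,1], I[1,3]^2. HN layers by μ_θ (2 steps, strictly decreasing):
  μ^(1)=16; μ^(2)=-8/3

((1, 0, 0); (2, 2, 2))


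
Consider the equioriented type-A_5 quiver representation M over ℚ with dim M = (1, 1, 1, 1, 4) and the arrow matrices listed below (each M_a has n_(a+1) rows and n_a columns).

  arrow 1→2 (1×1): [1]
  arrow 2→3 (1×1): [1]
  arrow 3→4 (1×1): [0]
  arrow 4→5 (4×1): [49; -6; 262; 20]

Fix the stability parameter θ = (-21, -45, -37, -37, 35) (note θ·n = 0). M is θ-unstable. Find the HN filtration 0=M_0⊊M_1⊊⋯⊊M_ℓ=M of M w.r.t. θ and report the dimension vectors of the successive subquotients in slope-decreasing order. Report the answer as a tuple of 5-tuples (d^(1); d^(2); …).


Barcode: M ≅ I[1,3], I[4,5], I[5,5]^3. HN layers by μ_θ (3 steps, strictly decreasing):
  μ^(1)=35; μ^(2)=-103/3; μ^(3)=-37

((0, 0, 0, 0, 4); (1, 1, 1, 0, 0); (0, 0, 0, 1, 0))


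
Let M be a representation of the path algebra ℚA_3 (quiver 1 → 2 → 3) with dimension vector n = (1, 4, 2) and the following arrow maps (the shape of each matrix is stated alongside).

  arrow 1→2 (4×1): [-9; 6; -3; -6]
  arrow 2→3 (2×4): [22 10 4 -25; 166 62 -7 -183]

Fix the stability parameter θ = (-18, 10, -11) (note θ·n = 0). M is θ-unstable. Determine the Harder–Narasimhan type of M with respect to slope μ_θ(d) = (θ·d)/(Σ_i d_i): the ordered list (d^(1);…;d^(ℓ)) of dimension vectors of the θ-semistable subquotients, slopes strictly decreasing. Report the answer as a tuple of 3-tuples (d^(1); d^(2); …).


Via rank(M_{q-1}∘⋯∘M_p): M ≅ I[1,3], I[2,2]^2, I[2,3].
μ_θ-semistable layers: μ^(1)=10; μ^(2)=-1/2; μ^(3)=-18

((0, 2, 0); (0, 2, 2); (1, 0, 0))


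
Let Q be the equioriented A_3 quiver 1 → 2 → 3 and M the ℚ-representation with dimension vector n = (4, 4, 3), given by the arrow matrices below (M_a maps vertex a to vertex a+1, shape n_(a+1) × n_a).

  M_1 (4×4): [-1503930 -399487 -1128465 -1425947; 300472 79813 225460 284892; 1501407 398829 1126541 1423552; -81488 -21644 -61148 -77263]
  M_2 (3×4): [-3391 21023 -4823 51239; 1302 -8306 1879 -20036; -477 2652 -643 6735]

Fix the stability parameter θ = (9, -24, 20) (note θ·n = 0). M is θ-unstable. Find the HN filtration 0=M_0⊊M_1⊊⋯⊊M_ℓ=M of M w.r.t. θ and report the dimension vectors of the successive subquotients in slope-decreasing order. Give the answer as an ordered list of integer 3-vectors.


Interval decomposition of M: I[1,2], I[1,3]^3.
HN type (ℓ=2): μ^(1)=20; μ^(2)=-15/2

((0, 0, 3); (4, 4, 0))


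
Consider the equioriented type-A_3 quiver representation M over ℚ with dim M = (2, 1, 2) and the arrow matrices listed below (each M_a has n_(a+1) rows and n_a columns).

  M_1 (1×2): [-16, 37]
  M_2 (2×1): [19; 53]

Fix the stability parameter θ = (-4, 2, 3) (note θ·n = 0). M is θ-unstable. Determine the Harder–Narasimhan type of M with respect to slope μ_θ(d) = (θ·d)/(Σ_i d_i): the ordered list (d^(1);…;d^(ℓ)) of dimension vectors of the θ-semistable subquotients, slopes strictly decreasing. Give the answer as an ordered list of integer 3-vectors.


Barcode: M ≅ I[1,1], I[1,3], I[3,3]. HN layers by μ_θ (3 steps, strictly decreasing):
  μ^(1)=3; μ^(2)=2; μ^(3)=-4

((0, 0, 2); (0, 1, 0); (2, 0, 0))


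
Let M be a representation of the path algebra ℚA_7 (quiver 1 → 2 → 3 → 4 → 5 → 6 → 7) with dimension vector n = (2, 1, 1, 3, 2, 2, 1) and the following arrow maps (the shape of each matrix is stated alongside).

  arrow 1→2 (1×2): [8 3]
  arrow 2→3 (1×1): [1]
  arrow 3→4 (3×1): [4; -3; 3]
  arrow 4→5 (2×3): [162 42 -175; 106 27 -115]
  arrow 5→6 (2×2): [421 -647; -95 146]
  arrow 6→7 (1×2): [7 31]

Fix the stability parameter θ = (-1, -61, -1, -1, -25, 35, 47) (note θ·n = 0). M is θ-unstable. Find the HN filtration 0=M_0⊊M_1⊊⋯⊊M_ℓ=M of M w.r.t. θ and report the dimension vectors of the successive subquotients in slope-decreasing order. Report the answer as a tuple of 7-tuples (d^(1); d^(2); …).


Interval decomposition of M: I[1,1], I[1,6], I[4,4], I[4,7].
HN type (ℓ=6): μ^(1)=47; μ^(2)=35; μ^(3)=-1; μ^(4)=-9; μ^(5)=-13; μ^(6)=-31

((0, 0, 0, 0, 0, 0, 1); (0, 0, 0, 0, 0, 2, 0); (1, 0, 0, 1, 0, 0, 0); (0, 0, 1, 1, 1, 0, 0); (0, 0, 0, 1, 1, 0, 0); (1, 1, 0, 0, 0, 0, 0))


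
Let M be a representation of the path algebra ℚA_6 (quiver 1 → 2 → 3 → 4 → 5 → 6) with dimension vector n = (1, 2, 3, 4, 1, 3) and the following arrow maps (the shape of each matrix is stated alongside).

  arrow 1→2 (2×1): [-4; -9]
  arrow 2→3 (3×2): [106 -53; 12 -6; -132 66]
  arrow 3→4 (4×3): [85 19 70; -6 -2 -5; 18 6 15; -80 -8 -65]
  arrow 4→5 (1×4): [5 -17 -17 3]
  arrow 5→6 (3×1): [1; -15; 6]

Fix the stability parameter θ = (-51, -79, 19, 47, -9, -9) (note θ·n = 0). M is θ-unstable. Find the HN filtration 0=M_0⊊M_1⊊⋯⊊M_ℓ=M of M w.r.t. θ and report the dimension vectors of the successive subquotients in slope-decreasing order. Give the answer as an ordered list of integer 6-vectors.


Via rank(M_{q-1}∘⋯∘M_p): M ≅ I[1,6], I[2,2], I[3,3], I[3,4], I[4,4]^2, I[6,6]^2.
μ_θ-semistable layers: μ^(1)=47; μ^(2)=19; μ^(3)=12; μ^(4)=-9; μ^(5)=-65; μ^(6)=-79

((0, 0, 0, 3, 0, 0); (0, 0, 2, 0, 0, 0); (0, 0, 1, 1, 1, 1); (0, 0, 0, 0, 0, 2); (1, 1, 0, 0, 0, 0); (0, 1, 0, 0, 0, 0))


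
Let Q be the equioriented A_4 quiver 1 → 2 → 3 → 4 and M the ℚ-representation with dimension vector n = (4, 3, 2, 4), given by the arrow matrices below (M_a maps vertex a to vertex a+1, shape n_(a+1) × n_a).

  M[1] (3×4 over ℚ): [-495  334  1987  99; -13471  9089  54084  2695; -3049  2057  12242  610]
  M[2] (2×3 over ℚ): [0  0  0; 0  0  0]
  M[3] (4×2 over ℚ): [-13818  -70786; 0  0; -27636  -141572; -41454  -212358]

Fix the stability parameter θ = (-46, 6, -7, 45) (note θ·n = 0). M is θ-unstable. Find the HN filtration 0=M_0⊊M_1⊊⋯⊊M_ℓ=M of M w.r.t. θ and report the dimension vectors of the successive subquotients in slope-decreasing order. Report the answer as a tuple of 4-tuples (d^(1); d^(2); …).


Via rank(M_{q-1}∘⋯∘M_p): M ≅ I[1,1], I[1,2]^3, I[3,3], I[3,4], I[4,4]^3.
μ_θ-semistable layers: μ^(1)=45; μ^(2)=6; μ^(3)=-7; μ^(4)=-46

((0, 0, 0, 4); (0, 3, 0, 0); (0, 0, 2, 0); (4, 0, 0, 0))


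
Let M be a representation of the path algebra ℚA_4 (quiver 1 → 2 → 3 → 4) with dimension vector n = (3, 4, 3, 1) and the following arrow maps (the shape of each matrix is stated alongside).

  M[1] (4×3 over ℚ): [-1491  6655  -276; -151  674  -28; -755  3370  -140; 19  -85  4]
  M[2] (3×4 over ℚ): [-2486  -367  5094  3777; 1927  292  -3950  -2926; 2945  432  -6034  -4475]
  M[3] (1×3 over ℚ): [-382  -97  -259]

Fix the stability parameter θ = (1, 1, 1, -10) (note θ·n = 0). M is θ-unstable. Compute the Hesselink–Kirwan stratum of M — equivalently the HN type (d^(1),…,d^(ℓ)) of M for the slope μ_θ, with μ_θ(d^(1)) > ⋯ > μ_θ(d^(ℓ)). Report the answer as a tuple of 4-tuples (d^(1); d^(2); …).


Via rank(M_{q-1}∘⋯∘M_p): M ≅ I[1,1], I[1,3], I[1,4], I[2,2], I[2,3].
μ_θ-semistable layers: μ^(1)=1; μ^(2)=-7/4

((2, 3, 2, 0); (1, 1, 1, 1))


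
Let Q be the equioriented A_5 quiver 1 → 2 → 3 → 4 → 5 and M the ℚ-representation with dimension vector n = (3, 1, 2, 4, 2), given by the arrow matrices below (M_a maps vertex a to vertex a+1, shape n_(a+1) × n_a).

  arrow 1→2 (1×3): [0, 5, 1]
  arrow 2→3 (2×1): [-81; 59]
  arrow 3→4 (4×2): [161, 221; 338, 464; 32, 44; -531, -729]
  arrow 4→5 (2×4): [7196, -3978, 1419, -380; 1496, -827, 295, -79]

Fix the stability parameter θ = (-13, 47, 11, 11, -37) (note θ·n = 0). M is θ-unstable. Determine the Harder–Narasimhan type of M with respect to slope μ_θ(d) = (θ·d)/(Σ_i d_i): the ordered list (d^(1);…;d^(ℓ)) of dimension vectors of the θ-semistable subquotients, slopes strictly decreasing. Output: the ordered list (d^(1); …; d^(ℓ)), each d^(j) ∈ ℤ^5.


Via rank(M_{q-1}∘⋯∘M_p): M ≅ I[1,1]^2, I[1,5], I[3,4], I[4,4], I[4,5].
μ_θ-semistable layers: μ^(1)=11; μ^(2)=8; μ^(3)=-13

((0, 0, 1, 2, 0); (0, 1, 1, 1, 1); (3, 0, 0, 1, 1))


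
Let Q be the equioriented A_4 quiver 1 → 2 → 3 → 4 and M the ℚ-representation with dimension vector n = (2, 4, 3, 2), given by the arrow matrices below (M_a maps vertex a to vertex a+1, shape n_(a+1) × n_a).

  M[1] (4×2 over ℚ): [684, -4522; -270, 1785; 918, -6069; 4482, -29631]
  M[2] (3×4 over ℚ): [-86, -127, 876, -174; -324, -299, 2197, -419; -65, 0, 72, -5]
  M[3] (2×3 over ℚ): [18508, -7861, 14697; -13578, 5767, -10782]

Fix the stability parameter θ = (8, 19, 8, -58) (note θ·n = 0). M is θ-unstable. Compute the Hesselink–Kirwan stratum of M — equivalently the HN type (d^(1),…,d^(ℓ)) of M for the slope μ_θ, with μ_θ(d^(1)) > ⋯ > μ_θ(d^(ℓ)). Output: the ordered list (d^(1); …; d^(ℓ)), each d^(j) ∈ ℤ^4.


Barcode: M ≅ I[1,1], I[1,4], I[2,2], I[2,3], I[2,4]. HN layers by μ_θ (5 steps, strictly decreasing):
  μ^(1)=19; μ^(2)=27/2; μ^(3)=8; μ^(4)=-23/4; μ^(5)=-31/3

((0, 1, 0, 0); (0, 1, 1, 0); (1, 0, 0, 0); (1, 1, 1, 1); (0, 1, 1, 1))


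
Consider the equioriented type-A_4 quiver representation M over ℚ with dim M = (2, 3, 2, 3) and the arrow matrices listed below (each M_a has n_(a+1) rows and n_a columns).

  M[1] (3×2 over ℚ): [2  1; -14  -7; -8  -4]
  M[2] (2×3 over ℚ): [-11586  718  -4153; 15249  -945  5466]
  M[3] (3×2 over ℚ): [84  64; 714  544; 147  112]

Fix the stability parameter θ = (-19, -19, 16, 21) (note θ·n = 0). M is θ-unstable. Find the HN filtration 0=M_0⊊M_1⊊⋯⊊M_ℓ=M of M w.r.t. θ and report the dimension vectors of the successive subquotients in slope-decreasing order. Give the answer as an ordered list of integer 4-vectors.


Barcode: M ≅ I[1,1], I[1,2], I[2,3], I[2,4], I[4,4]^2. HN layers by μ_θ (3 steps, strictly decreasing):
  μ^(1)=21; μ^(2)=16; μ^(3)=-19

((0, 0, 0, 3); (0, 0, 2, 0); (2, 3, 0, 0))


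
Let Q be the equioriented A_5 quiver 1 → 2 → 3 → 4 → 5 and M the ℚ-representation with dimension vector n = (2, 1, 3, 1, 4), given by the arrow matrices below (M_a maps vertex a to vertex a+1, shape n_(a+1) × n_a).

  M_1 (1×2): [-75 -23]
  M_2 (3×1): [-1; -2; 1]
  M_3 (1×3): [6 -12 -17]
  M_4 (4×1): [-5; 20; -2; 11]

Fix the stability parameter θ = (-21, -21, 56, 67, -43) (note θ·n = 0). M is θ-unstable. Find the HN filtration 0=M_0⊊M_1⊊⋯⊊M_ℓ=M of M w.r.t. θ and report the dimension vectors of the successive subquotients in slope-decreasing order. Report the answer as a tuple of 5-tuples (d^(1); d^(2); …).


Via rank(M_{q-1}∘⋯∘M_p): M ≅ I[1,1], I[1,5], I[3,3]^2, I[5,5]^3.
μ_θ-semistable layers: μ^(1)=56; μ^(2)=80/3; μ^(3)=-21; μ^(4)=-43

((0, 0, 2, 0, 0); (0, 0, 1, 1, 1); (2, 1, 0, 0, 0); (0, 0, 0, 0, 3))


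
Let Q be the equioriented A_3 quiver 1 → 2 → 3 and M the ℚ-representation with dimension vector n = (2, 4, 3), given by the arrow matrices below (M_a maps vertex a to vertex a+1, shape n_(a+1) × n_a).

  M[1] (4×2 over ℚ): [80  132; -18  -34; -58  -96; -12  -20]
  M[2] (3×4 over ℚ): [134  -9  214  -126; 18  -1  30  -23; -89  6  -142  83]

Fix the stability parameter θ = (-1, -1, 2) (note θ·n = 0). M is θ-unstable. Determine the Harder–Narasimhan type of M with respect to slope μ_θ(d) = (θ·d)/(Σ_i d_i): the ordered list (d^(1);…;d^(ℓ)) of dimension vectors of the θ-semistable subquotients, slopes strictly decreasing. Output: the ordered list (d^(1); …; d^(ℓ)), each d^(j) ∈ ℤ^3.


Via rank(M_{q-1}∘⋯∘M_p): M ≅ I[1,2], I[1,3], I[2,3]^2.
μ_θ-semistable layers: μ^(1)=2; μ^(2)=-1

((0, 0, 3); (2, 4, 0))


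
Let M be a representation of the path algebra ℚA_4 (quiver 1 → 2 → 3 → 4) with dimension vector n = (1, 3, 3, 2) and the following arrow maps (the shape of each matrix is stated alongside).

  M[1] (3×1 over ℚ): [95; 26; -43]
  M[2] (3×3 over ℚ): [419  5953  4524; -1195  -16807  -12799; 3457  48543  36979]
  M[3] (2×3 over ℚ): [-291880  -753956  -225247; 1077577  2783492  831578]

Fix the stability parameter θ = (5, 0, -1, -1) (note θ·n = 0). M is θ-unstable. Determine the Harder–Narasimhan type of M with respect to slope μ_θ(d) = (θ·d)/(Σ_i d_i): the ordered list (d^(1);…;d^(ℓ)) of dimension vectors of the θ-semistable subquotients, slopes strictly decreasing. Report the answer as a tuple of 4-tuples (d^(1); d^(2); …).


Via rank(M_{q-1}∘⋯∘M_p): M ≅ I[1,4], I[2,3], I[2,4].
μ_θ-semistable layers: μ^(1)=3/4; μ^(2)=-1/2; μ^(3)=-2/3

((1, 1, 1, 1); (0, 1, 1, 0); (0, 1, 1, 1))


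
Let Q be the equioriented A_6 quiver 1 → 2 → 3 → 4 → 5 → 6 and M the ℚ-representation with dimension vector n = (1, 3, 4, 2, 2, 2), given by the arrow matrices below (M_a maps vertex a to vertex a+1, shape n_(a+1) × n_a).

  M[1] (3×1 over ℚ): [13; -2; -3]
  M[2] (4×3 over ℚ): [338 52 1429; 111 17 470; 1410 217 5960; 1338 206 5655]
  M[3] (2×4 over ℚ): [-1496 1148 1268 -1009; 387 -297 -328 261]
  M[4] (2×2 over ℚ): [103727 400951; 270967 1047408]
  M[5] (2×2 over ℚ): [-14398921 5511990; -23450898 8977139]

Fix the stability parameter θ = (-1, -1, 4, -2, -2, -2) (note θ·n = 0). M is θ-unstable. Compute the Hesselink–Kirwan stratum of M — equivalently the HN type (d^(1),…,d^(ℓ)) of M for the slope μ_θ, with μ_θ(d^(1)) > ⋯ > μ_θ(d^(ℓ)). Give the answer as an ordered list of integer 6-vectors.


Interval decomposition of M: I[1,6], I[2,3], I[2,6], I[3,3].
HN type (ℓ=3): μ^(1)=4; μ^(2)=-1/2; μ^(3)=-1

((0, 0, 2, 0, 0, 0); (0, 0, 2, 2, 2, 2); (1, 3, 0, 0, 0, 0))


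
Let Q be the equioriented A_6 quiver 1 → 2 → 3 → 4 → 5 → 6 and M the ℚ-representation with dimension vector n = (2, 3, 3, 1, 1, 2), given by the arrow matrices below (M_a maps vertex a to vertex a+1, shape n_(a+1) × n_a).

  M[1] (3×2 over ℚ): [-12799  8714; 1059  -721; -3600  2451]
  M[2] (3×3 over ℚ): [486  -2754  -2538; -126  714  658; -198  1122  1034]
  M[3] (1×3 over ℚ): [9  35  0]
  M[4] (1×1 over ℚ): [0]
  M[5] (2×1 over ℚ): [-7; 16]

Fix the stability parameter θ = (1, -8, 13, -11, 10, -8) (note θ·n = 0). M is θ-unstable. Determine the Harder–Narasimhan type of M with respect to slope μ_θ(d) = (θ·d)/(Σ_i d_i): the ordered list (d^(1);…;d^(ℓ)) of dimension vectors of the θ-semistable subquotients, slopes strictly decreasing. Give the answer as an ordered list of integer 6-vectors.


Interval decomposition of M: I[1,2]^2, I[2,4], I[3,3]^2, I[5,6], I[6,6].
HN type (ℓ=4): μ^(1)=13; μ^(2)=1; μ^(3)=-7/2; μ^(4)=-8

((0, 0, 2, 0, 0, 0); (0, 0, 1, 1, 1, 1); (2, 2, 0, 0, 0, 0); (0, 1, 0, 0, 0, 1))


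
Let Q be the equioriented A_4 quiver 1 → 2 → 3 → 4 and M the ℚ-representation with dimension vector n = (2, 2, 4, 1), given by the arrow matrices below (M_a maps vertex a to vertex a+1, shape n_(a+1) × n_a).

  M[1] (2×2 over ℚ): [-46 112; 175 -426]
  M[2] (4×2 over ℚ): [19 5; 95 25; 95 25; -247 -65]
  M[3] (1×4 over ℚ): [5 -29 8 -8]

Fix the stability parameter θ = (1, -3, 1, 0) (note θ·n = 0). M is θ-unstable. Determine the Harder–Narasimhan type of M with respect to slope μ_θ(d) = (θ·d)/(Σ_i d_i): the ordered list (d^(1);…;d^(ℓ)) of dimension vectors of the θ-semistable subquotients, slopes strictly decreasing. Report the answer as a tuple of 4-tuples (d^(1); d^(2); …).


Interval decomposition of M: I[1,2], I[1,4], I[3,3]^3.
HN type (ℓ=3): μ^(1)=1; μ^(2)=1/2; μ^(3)=-1

((0, 0, 3, 0); (0, 0, 1, 1); (2, 2, 0, 0))


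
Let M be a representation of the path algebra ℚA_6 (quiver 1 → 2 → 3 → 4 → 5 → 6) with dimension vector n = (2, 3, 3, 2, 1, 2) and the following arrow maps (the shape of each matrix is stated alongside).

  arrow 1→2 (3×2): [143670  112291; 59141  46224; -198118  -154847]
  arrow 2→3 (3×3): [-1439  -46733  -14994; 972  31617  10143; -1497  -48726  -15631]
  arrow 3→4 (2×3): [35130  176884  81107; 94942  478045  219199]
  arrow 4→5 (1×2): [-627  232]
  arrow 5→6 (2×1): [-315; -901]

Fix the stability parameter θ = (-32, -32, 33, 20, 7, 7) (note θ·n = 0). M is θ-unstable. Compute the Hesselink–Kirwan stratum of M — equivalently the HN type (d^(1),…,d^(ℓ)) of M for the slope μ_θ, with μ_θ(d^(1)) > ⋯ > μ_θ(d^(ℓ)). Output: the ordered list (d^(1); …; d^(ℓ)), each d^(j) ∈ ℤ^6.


Via rank(M_{q-1}∘⋯∘M_p): M ≅ I[1,2], I[1,4], I[2,6], I[3,3], I[6,6].
μ_θ-semistable layers: μ^(1)=33; μ^(2)=53/2; μ^(3)=67/4; μ^(4)=7; μ^(5)=-32

((0, 0, 1, 0, 0, 0); (0, 0, 1, 1, 0, 0); (0, 0, 1, 1, 1, 1); (0, 0, 0, 0, 0, 1); (2, 3, 0, 0, 0, 0))


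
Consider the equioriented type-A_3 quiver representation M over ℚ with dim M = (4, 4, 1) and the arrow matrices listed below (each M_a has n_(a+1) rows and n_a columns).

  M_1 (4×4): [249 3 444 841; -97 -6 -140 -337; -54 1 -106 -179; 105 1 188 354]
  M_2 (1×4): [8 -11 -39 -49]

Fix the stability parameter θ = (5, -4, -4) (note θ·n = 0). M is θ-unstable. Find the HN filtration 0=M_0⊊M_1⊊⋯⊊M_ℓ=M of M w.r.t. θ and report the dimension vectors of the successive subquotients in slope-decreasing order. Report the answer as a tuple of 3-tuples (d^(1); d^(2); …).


Via rank(M_{q-1}∘⋯∘M_p): M ≅ I[1,2]^3, I[1,3].
μ_θ-semistable layers: μ^(1)=1/2; μ^(2)=-1

((3, 3, 0); (1, 1, 1))


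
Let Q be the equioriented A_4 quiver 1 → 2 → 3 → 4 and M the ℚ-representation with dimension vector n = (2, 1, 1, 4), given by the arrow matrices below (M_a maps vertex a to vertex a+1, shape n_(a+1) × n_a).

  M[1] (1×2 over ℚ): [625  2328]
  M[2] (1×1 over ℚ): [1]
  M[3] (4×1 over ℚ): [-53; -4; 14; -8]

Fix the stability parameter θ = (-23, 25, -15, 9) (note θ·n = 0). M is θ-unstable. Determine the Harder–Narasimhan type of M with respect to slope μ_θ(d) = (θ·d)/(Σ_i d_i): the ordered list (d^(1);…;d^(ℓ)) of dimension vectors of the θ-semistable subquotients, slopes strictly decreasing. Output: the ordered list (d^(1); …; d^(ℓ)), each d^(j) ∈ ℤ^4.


Barcode: M ≅ I[1,1], I[1,4], I[4,4]^3. HN layers by μ_θ (3 steps, strictly decreasing):
  μ^(1)=9; μ^(2)=5; μ^(3)=-23

((0, 0, 0, 4); (0, 1, 1, 0); (2, 0, 0, 0))


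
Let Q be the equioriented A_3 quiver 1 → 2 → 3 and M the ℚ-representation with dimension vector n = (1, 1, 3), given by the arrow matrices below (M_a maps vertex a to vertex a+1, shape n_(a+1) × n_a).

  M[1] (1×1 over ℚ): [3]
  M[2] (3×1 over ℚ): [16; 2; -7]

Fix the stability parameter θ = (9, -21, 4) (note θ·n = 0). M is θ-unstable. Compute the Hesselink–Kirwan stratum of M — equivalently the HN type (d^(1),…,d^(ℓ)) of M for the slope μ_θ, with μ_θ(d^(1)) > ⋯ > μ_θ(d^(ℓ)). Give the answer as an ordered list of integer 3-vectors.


Barcode: M ≅ I[1,3], I[3,3]^2. HN layers by μ_θ (2 steps, strictly decreasing):
  μ^(1)=4; μ^(2)=-6

((0, 0, 3); (1, 1, 0))


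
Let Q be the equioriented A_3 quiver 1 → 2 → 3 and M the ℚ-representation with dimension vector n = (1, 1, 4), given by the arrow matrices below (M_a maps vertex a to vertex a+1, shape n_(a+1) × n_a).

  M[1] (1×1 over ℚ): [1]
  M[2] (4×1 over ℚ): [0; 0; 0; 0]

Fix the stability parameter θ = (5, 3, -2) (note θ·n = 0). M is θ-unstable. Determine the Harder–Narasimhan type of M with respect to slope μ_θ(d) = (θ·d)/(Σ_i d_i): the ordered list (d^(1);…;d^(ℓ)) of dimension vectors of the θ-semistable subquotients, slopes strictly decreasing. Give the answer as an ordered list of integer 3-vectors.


Via rank(M_{q-1}∘⋯∘M_p): M ≅ I[1,2], I[3,3]^4.
μ_θ-semistable layers: μ^(1)=4; μ^(2)=-2

((1, 1, 0); (0, 0, 4))


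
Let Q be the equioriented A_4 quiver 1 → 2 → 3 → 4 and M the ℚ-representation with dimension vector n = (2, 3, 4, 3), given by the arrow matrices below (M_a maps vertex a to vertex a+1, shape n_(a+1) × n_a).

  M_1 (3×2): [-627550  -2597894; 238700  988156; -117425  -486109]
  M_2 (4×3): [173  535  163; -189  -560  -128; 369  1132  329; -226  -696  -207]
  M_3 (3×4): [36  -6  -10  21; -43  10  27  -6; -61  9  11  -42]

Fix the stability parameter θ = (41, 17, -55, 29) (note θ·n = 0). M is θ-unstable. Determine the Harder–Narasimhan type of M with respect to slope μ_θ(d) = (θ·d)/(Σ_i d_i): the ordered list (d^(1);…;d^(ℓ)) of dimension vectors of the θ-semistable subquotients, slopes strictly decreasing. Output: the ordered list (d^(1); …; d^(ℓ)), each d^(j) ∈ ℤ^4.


Barcode: M ≅ I[1,1], I[1,4], I[2,4]^2, I[3,3]. HN layers by μ_θ (5 steps, strictly decreasing):
  μ^(1)=41; μ^(2)=29; μ^(3)=1; μ^(4)=-19; μ^(5)=-55

((1, 0, 0, 0); (0, 0, 0, 3); (1, 1, 1, 0); (0, 2, 2, 0); (0, 0, 1, 0))


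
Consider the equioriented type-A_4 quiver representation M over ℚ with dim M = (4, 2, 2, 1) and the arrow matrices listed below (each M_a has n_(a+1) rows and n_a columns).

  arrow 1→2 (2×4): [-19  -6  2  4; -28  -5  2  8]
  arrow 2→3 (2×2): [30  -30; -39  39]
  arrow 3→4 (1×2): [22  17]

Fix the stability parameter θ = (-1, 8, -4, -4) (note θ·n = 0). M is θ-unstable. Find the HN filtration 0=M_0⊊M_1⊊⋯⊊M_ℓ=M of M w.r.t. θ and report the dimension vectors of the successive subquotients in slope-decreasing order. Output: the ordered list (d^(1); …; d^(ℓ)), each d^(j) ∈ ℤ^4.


Via rank(M_{q-1}∘⋯∘M_p): M ≅ I[1,1]^2, I[1,2], I[1,4], I[3,3].
μ_θ-semistable layers: μ^(1)=8; μ^(2)=0; μ^(3)=-1; μ^(4)=-4

((0, 1, 0, 0); (0, 1, 1, 1); (4, 0, 0, 0); (0, 0, 1, 0))


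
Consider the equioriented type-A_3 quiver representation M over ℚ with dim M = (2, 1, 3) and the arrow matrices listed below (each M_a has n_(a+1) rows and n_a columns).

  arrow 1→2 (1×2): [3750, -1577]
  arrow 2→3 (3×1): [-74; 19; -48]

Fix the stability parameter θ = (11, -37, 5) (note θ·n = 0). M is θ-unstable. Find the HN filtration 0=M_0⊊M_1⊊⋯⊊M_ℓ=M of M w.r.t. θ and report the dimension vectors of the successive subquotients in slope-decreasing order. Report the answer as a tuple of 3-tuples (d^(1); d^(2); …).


Barcode: M ≅ I[1,1], I[1,3], I[3,3]^2. HN layers by μ_θ (3 steps, strictly decreasing):
  μ^(1)=11; μ^(2)=5; μ^(3)=-13

((1, 0, 0); (0, 0, 3); (1, 1, 0))


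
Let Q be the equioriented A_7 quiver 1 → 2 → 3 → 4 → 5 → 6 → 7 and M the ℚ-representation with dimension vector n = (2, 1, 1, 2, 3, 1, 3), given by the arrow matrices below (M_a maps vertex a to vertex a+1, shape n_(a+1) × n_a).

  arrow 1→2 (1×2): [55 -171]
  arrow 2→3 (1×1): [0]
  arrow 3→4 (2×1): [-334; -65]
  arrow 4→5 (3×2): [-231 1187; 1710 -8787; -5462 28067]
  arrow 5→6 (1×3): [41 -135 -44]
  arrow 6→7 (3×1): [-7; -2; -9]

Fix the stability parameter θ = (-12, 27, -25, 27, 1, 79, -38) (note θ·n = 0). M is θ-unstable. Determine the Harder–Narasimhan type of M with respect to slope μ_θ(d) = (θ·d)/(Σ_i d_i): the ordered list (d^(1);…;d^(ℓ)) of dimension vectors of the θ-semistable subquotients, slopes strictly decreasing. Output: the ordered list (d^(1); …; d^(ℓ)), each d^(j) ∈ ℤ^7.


Interval decomposition of M: I[1,1], I[1,2], I[3,7], I[4,5], I[5,5], I[7,7]^2.
HN type (ℓ=7): μ^(1)=27; μ^(2)=41/2; μ^(3)=14; μ^(4)=1; μ^(5)=-12; μ^(6)=-25; μ^(7)=-38

((0, 1, 0, 0, 0, 0, 0); (0, 0, 0, 0, 0, 1, 1); (0, 0, 0, 2, 2, 0, 0); (0, 0, 0, 0, 1, 0, 0); (2, 0, 0, 0, 0, 0, 0); (0, 0, 1, 0, 0, 0, 0); (0, 0, 0, 0, 0, 0, 2))


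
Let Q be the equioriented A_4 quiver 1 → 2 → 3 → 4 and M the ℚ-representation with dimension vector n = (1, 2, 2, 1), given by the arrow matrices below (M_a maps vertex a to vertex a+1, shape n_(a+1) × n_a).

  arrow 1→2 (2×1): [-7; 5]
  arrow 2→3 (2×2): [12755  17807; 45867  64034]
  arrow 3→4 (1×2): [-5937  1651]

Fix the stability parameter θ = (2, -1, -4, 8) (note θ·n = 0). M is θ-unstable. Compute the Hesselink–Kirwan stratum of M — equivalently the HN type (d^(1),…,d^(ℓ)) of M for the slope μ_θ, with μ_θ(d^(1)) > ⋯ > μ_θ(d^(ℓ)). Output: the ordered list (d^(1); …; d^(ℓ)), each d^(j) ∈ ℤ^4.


Barcode: M ≅ I[1,4], I[2,3]. HN layers by μ_θ (3 steps, strictly decreasing):
  μ^(1)=8; μ^(2)=-1; μ^(3)=-5/2

((0, 0, 0, 1); (1, 1, 1, 0); (0, 1, 1, 0))


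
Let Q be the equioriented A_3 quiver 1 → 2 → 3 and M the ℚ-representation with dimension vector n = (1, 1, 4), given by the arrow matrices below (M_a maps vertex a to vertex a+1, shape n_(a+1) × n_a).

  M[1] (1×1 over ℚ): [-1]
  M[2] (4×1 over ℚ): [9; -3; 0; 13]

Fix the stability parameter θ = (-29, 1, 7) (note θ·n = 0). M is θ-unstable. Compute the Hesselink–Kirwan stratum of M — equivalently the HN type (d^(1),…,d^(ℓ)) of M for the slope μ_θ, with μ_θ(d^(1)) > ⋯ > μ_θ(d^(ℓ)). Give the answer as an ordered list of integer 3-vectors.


Interval decomposition of M: I[1,3], I[3,3]^3.
HN type (ℓ=3): μ^(1)=7; μ^(2)=1; μ^(3)=-29

((0, 0, 4); (0, 1, 0); (1, 0, 0))


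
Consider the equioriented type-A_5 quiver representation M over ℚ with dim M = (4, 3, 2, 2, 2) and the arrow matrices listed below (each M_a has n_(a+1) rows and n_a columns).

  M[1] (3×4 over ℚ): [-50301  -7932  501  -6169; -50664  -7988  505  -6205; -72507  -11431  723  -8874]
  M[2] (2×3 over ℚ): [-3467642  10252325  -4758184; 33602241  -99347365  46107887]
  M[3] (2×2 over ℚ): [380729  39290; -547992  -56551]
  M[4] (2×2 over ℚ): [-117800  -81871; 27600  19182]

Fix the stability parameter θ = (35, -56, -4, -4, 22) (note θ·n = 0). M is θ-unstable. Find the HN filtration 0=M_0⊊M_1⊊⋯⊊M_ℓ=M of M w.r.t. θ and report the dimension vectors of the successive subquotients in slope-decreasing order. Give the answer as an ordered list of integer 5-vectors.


Via rank(M_{q-1}∘⋯∘M_p): M ≅ I[1,1], I[1,2], I[1,4], I[1,5], I[5,5].
μ_θ-semistable layers: μ^(1)=35; μ^(2)=22; μ^(3)=-4; μ^(4)=-21/2

((1, 0, 0, 0, 0); (0, 0, 0, 0, 2); (0, 0, 2, 2, 0); (3, 3, 0, 0, 0))


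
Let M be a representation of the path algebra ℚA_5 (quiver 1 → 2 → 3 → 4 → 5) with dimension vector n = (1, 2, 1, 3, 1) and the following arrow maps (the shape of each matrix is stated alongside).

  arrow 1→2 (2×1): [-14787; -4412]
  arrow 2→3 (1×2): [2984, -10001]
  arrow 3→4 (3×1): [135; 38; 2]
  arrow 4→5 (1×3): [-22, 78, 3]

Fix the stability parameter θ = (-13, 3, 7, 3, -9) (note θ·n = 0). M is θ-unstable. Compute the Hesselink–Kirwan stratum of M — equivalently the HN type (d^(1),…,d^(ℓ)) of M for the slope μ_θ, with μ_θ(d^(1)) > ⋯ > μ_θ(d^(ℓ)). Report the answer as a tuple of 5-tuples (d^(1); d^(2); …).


Barcode: M ≅ I[1,4], I[2,2], I[4,4], I[4,5]. HN layers by μ_θ (4 steps, strictly decreasing):
  μ^(1)=5; μ^(2)=3; μ^(3)=-3; μ^(4)=-13

((0, 0, 1, 1, 0); (0, 2, 0, 1, 0); (0, 0, 0, 1, 1); (1, 0, 0, 0, 0))


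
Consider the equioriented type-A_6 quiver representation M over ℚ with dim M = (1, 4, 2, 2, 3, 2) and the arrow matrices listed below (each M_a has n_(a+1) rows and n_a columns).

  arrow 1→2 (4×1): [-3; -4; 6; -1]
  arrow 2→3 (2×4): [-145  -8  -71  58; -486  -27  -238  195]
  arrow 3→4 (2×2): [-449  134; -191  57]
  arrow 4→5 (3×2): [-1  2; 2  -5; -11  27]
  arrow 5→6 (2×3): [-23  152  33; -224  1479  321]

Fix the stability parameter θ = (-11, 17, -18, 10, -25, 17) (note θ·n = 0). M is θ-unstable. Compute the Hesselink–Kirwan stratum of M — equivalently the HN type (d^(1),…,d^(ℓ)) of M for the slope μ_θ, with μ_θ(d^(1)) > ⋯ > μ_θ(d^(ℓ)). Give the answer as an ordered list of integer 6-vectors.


Via rank(M_{q-1}∘⋯∘M_p): M ≅ I[1,6], I[2,2]^2, I[2,6], I[5,5].
μ_θ-semistable layers: μ^(1)=17; μ^(2)=-4; μ^(3)=-11; μ^(4)=-25

((0, 2, 0, 0, 0, 2); (0, 2, 2, 2, 2, 0); (1, 0, 0, 0, 0, 0); (0, 0, 0, 0, 1, 0))


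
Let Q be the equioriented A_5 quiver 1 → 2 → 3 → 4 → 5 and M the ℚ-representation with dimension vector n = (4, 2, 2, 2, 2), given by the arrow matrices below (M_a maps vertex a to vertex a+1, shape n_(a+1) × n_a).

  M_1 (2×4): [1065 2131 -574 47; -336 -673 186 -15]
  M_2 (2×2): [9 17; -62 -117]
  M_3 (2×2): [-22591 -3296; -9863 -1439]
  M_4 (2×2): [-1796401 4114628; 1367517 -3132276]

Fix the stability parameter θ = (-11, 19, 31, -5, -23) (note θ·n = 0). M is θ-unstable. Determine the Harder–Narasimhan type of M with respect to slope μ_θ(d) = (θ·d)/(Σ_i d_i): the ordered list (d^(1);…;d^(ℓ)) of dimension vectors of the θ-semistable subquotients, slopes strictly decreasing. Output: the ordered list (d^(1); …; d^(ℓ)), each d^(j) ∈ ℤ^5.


Barcode: M ≅ I[1,1]^2, I[1,4], I[1,5], I[5,5]. HN layers by μ_θ (4 steps, strictly decreasing):
  μ^(1)=15; μ^(2)=11/2; μ^(3)=-11; μ^(4)=-23

((0, 1, 1, 1, 0); (0, 1, 1, 1, 1); (4, 0, 0, 0, 0); (0, 0, 0, 0, 1))


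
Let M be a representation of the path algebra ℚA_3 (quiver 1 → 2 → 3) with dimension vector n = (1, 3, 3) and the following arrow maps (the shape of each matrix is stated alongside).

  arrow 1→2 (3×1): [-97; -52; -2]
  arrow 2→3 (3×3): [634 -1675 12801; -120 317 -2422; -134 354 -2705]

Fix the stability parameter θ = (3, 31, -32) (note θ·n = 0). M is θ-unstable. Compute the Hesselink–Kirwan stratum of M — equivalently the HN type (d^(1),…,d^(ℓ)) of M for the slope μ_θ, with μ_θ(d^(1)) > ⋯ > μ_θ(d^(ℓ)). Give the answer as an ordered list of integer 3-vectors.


Via rank(M_{q-1}∘⋯∘M_p): M ≅ I[1,2], I[2,3]^2, I[3,3].
μ_θ-semistable layers: μ^(1)=31; μ^(2)=3; μ^(3)=-1/2; μ^(4)=-32

((0, 1, 0); (1, 0, 0); (0, 2, 2); (0, 0, 1))


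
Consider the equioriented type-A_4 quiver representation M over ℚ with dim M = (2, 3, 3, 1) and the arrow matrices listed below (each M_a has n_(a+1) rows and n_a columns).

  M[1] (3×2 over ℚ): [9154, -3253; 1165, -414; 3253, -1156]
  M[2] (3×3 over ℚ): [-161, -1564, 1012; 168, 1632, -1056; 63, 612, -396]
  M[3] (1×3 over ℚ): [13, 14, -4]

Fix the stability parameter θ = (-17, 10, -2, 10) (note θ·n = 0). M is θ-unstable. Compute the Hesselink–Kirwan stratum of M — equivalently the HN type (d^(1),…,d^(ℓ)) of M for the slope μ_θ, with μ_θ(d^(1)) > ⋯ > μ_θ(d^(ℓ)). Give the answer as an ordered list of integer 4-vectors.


Barcode: M ≅ I[1,2], I[1,4], I[2,2], I[3,3]^2. HN layers by μ_θ (4 steps, strictly decreasing):
  μ^(1)=10; μ^(2)=4; μ^(3)=-2; μ^(4)=-17

((0, 2, 0, 1); (0, 1, 1, 0); (0, 0, 2, 0); (2, 0, 0, 0))


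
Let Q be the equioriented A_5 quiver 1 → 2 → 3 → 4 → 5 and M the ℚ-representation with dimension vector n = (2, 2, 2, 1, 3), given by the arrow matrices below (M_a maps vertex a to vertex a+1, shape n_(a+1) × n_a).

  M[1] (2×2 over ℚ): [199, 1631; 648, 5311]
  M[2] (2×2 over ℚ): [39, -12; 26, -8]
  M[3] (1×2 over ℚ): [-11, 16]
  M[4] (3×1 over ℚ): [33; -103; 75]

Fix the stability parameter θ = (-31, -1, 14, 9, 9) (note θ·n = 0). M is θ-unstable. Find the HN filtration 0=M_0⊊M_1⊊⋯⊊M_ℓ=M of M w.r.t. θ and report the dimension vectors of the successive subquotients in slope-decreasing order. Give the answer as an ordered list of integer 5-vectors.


Interval decomposition of M: I[1,2], I[1,5], I[3,3], I[5,5]^2.
HN type (ℓ=5): μ^(1)=14; μ^(2)=32/3; μ^(3)=9; μ^(4)=-1; μ^(5)=-31

((0, 0, 1, 0, 0); (0, 0, 1, 1, 1); (0, 0, 0, 0, 2); (0, 2, 0, 0, 0); (2, 0, 0, 0, 0))


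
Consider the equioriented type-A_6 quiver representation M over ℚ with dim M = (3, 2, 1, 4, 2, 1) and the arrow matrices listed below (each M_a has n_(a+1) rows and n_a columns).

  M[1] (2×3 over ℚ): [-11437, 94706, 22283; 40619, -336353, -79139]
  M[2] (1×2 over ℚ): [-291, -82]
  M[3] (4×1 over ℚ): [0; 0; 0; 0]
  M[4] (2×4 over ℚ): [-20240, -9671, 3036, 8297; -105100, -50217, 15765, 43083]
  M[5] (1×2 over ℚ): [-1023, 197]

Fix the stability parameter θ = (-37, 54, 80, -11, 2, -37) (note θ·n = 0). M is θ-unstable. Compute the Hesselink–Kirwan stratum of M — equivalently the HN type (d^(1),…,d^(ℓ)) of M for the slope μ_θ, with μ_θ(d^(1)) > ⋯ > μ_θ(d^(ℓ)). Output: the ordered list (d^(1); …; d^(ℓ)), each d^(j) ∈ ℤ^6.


Barcode: M ≅ I[1,1], I[1,2], I[1,3], I[4,4]^2, I[4,5], I[4,6]. HN layers by μ_θ (6 steps, strictly decreasing):
  μ^(1)=80; μ^(2)=54; μ^(3)=2; μ^(4)=-11; μ^(5)=-46/3; μ^(6)=-37

((0, 0, 1, 0, 0, 0); (0, 2, 0, 0, 0, 0); (0, 0, 0, 0, 1, 0); (0, 0, 0, 3, 0, 0); (0, 0, 0, 1, 1, 1); (3, 0, 0, 0, 0, 0))


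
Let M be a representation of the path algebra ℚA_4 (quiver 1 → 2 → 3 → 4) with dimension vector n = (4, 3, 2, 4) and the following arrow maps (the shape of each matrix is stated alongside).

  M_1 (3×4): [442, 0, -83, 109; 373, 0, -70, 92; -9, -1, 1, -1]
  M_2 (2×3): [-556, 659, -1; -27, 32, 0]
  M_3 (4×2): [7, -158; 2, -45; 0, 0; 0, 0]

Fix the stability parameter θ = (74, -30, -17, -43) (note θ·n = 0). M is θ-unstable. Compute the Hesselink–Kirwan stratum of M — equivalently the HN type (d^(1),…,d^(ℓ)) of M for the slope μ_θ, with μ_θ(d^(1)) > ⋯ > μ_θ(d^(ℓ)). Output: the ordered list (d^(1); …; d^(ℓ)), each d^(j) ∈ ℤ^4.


Barcode: M ≅ I[1,1], I[1,2], I[1,4]^2, I[4,4]^2. HN layers by μ_θ (4 steps, strictly decreasing):
  μ^(1)=74; μ^(2)=22; μ^(3)=-4; μ^(4)=-43

((1, 0, 0, 0); (1, 1, 0, 0); (2, 2, 2, 2); (0, 0, 0, 2))


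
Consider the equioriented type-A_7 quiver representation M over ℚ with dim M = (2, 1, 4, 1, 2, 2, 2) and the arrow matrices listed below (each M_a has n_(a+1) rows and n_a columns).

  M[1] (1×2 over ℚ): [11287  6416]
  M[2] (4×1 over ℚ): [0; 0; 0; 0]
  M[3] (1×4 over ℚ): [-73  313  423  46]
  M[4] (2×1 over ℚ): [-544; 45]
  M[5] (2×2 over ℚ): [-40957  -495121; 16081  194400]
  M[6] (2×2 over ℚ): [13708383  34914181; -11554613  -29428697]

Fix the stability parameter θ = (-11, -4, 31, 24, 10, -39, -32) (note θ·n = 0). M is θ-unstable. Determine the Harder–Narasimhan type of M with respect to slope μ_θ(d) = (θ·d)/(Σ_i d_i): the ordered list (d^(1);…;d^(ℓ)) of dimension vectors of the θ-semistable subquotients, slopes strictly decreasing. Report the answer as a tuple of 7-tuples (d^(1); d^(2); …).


Interval decomposition of M: I[1,1], I[1,2], I[3,3]^3, I[3,7], I[5,7].
HN type (ℓ=5): μ^(1)=31; μ^(2)=-6/5; μ^(3)=-4; μ^(4)=-11; μ^(5)=-61/3

((0, 0, 3, 0, 0, 0, 0); (0, 0, 1, 1, 1, 1, 1); (0, 1, 0, 0, 0, 0, 0); (2, 0, 0, 0, 0, 0, 0); (0, 0, 0, 0, 1, 1, 1))


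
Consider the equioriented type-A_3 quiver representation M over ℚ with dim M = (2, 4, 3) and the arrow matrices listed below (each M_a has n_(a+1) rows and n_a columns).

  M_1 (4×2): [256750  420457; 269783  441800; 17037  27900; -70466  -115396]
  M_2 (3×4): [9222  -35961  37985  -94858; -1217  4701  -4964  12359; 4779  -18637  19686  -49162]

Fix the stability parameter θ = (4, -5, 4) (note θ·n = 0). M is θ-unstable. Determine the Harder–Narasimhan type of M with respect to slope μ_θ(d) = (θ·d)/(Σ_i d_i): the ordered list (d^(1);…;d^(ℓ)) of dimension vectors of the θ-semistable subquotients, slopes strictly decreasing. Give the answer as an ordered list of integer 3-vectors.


Via rank(M_{q-1}∘⋯∘M_p): M ≅ I[1,3]^2, I[2,2], I[2,3].
μ_θ-semistable layers: μ^(1)=4; μ^(2)=-1/2; μ^(3)=-5

((0, 0, 3); (2, 2, 0); (0, 2, 0))


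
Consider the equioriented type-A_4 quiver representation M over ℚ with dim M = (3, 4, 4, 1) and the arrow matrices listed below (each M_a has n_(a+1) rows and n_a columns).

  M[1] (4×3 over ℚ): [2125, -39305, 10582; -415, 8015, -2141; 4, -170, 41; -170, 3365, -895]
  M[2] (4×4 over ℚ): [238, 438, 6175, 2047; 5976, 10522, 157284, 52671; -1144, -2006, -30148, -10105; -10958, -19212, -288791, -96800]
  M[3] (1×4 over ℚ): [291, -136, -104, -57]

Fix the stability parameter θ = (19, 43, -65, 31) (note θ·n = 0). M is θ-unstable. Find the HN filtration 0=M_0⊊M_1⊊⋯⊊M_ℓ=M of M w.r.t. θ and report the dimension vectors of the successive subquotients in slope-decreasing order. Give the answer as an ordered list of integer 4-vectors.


Via rank(M_{q-1}∘⋯∘M_p): M ≅ I[1,2], I[1,3], I[1,4], I[2,2], I[3,3]^2.
μ_θ-semistable layers: μ^(1)=43; μ^(2)=31; μ^(3)=19; μ^(4)=-1; μ^(5)=-65

((0, 2, 0, 0); (0, 0, 0, 1); (1, 0, 0, 0); (2, 2, 2, 0); (0, 0, 2, 0))


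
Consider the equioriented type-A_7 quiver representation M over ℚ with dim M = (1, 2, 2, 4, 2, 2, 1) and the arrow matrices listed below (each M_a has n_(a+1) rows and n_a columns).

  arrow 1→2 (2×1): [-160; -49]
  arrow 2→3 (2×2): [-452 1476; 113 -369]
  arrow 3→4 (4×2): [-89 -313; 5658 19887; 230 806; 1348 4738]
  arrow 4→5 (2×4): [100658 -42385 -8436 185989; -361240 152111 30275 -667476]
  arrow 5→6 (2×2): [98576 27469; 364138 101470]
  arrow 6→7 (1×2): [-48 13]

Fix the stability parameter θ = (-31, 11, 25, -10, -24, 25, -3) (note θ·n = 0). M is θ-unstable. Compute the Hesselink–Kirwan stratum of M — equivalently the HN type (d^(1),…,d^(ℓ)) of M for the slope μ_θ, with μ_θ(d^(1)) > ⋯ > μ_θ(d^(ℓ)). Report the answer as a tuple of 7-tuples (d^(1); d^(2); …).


Barcode: M ≅ I[1,7], I[2,2], I[3,4], I[4,4], I[4,6]. HN layers by μ_θ (7 steps, strictly decreasing):
  μ^(1)=25; μ^(2)=11; μ^(3)=15/2; μ^(4)=1/2; μ^(5)=-10; μ^(6)=-17; μ^(7)=-31

((0, 0, 0, 0, 0, 1, 0); (0, 1, 0, 0, 0, 1, 1); (0, 0, 1, 1, 0, 0, 0); (0, 1, 1, 1, 1, 0, 0); (0, 0, 0, 1, 0, 0, 0); (0, 0, 0, 1, 1, 0, 0); (1, 0, 0, 0, 0, 0, 0))


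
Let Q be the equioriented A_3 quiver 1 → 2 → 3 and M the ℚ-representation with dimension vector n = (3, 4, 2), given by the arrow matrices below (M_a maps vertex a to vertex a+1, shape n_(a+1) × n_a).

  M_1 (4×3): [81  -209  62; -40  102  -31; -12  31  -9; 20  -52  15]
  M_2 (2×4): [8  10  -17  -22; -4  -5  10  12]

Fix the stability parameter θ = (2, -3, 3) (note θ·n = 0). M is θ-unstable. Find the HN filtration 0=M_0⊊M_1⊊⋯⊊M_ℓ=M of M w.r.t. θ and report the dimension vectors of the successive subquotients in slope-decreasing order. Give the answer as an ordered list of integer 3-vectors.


Via rank(M_{q-1}∘⋯∘M_p): M ≅ I[1,2], I[1,3]^2, I[2,2].
μ_θ-semistable layers: μ^(1)=3; μ^(2)=-1/2; μ^(3)=-3

((0, 0, 2); (3, 3, 0); (0, 1, 0))


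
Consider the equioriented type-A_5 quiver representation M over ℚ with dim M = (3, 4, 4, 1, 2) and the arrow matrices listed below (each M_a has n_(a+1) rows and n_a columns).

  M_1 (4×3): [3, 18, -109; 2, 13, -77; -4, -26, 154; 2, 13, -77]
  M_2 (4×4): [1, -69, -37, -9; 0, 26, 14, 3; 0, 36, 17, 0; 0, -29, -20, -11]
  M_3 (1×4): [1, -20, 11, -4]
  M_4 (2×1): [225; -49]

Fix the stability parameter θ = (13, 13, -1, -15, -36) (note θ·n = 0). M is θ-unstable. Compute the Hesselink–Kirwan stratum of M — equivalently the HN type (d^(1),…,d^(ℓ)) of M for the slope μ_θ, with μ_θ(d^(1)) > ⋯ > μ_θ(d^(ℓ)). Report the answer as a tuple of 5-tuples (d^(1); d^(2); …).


Barcode: M ≅ I[1,1], I[1,3], I[1,5], I[2,3]^2, I[5,5]. HN layers by μ_θ (5 steps, strictly decreasing):
  μ^(1)=13; μ^(2)=25/3; μ^(3)=6; μ^(4)=-26/5; μ^(5)=-36

((1, 0, 0, 0, 0); (1, 1, 1, 0, 0); (0, 2, 2, 0, 0); (1, 1, 1, 1, 1); (0, 0, 0, 0, 1))


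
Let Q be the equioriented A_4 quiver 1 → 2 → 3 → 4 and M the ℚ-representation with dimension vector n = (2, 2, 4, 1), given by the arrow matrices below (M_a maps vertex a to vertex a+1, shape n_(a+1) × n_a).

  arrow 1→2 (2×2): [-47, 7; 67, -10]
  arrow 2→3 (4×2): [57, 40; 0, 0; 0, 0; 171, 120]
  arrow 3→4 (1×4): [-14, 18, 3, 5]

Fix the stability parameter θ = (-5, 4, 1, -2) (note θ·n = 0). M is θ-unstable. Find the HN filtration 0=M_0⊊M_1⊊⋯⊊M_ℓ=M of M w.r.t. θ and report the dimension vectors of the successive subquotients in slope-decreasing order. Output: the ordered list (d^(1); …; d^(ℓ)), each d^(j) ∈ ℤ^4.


Via rank(M_{q-1}∘⋯∘M_p): M ≅ I[1,2], I[1,4], I[3,3]^3.
μ_θ-semistable layers: μ^(1)=4; μ^(2)=1; μ^(3)=-5

((0, 1, 0, 0); (0, 1, 4, 1); (2, 0, 0, 0))
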